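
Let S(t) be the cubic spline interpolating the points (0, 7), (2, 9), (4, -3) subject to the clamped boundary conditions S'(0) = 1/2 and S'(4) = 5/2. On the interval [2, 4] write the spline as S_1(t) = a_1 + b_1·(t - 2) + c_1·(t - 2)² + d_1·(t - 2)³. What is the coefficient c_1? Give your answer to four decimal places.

Put M_i = S'' at the i-th knot. Here h = (2, 2) and Δ = (1, -6), so the interior equations h_(i-1)·M_(i-1) + 2(h_(i-1)+h_i)·M_i + h_i·M_(i+1) = 6(Δ_i − Δ_(i-1)) read
  2·M_0 + 8·M_1 + 2·M_2 = 6(Δ_1 - Δ_0) = -42
Clamped end conditions give two more equations: 2h_0·M_0 + h_0·M_1 = 6(Δ_0 - S'(0)) = 3 and h_1·M_1 + 2h_1·M_2 = 6(S'(4) - Δ_1) = 51.
Forward elimination and back-substitution give M_0 = 13/2, M_1 = -23/2, M_2 = 37/2.
On [2, 4], with S_1(t) = a_1 + b_1·(t - 2) + c_1·(t - 2)² + d_1·(t - 2)³: c_1 = M_1/2 = -23/4, d_1 = (M_2 - M_1)/(6h_1) = 5/2, b_1 = Δ_1 - h_1(2M_1 + M_2)/6 = -9/2.

-5.7500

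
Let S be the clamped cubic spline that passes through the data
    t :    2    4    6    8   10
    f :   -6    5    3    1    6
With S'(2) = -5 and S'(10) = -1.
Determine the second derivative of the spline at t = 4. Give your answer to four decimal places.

Write M_i for S''(x_i). With h_i = 2, 2, 2, 2 and divided differences Δ_i = 11/2, -1, -1, 5/2, the continuity of S' gives the tridiagonal system
  2·M_0 + 8·M_1 + 2·M_2 = 6(Δ_1 - Δ_0) = -39
  2·M_1 + 8·M_2 + 2·M_3 = 6(Δ_2 - Δ_1) = 0
  2·M_2 + 8·M_3 + 2·M_4 = 6(Δ_3 - Δ_2) = 21
Clamped end conditions give two more equations: 2h_0·M_0 + h_0·M_1 = 6(Δ_0 - S'(2)) = 63 and h_3·M_3 + 2h_3·M_4 = 6(S'(10) - Δ_3) = -21.
Solving the tridiagonal system: M_0 = 1177/56, M_1 = -295/28, M_2 = 13/8, M_3 = 113/28, M_4 = -407/56.

-10.5357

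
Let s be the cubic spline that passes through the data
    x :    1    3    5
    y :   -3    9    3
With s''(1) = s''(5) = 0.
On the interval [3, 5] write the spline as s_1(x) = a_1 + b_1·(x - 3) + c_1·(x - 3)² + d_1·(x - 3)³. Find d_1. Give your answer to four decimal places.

With M_i denoting the second derivative at x_i, h_i = 2, 2, and Δ_i = (y_(i+1) − y_i)/h_i = 6, -3:
  2·M_0 + 8·M_1 + 2·M_2 = 6(Δ_1 - Δ_0) = -54
Natural end conditions: M_0 = M_2 = 0.
Forward elimination and back-substitution give M_0 = 0, M_1 = -27/4, M_2 = 0.
On [3, 5], with s_1(x) = a_1 + b_1·(x - 3) + c_1·(x - 3)² + d_1·(x - 3)³: c_1 = M_1/2 = -27/8, d_1 = (M_2 - M_1)/(6h_1) = 9/16, b_1 = Δ_1 - h_1(2M_1 + M_2)/6 = 3/2.

0.5625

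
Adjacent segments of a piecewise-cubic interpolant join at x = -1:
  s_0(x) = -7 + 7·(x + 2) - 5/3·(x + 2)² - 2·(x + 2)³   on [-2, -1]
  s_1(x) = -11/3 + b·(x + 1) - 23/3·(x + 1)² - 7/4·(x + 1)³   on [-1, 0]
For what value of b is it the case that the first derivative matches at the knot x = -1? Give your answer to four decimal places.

-2.3333

s_0'(x) = 7 - 10/3·(x + 2) - 6·(x + 2)², so s_0'(-1) = -7/3. On the right, s_1'(-1) = b, so b = -7/3.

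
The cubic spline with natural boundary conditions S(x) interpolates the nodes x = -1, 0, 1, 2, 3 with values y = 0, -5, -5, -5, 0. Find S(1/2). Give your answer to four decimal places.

-5.2679

Put M_i = S'' at the i-th knot. Here h = (1, 1, 1, 1) and Δ = (-5, 0, 0, 5), so the interior equations h_(i-1)·M_(i-1) + 2(h_(i-1)+h_i)·M_i + h_i·M_(i+1) = 6(Δ_i − Δ_(i-1)) read
  1·M_0 + 4·M_1 + 1·M_2 = 6(Δ_1 - Δ_0) = 30
  1·M_1 + 4·M_2 + 1·M_3 = 6(Δ_2 - Δ_1) = 0
  1·M_2 + 4·M_3 + 1·M_4 = 6(Δ_3 - Δ_2) = 30
Natural end conditions: M_0 = M_4 = 0.
Solving the tridiagonal system: M_0 = 0, M_1 = 60/7, M_2 = -30/7, M_3 = 60/7, M_4 = 0.
On [0, 1], S(x) = -5 - 15/7·x + 30/7·x² - 15/7·x³.
With x = 1/2: S(1/2) = -295/56.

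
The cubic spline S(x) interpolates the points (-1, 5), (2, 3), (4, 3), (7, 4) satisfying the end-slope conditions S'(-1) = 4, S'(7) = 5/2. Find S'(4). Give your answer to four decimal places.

0.0659

Let M_i = S''(x_i). Step sizes h_i = 3, 2, 3; slopes of the chords Δ_i = (y_(i+1) - y_i)/h_i = -2/3, 0, 1/3.
  3·M_0 + 10·M_1 + 2·M_2 = 6(Δ_1 - Δ_0) = 4
  2·M_1 + 10·M_2 + 3·M_3 = 6(Δ_2 - Δ_1) = 2
Clamped end conditions give two more equations: 2h_0·M_0 + h_0·M_1 = 6(Δ_0 - S'(-1)) = -28 and h_2·M_2 + 2h_2·M_3 = 6(S'(7) - Δ_2) = 13.
Hence M_0 = -1598/273, M_1 = 216/91, M_2 = -99/91, M_3 = 740/273.
On [4, 7], S'(x) = b_2 + 2c_2·(x - 4) + 3d_2·(x - 4)² with b_2 = Δ_2 - h_2(2M_2 + M_3)/6 = 6/91, c_2 = M_2/2 = -99/182, d_2 = (M_3 - M_2)/(6h_2) = 1037/4914. So S'(4) = 6/91.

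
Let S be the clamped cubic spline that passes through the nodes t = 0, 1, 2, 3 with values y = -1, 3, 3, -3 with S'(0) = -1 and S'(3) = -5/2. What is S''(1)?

Put m_i = S'' at the i-th knot. Here h = (1, 1, 1) and Δ = (4, 0, -6), so the interior equations h_(i-1)·m_(i-1) + 2(h_(i-1)+h_i)·m_i + h_i·m_(i+1) = 6(Δ_i − Δ_(i-1)) read
  1·m_0 + 4·m_1 + 1·m_2 = 6(Δ_1 - Δ_0) = -24
  1·m_1 + 4·m_2 + 1·m_3 = 6(Δ_2 - Δ_1) = -36
Clamped end conditions give two more equations: 2h_0·m_0 + h_0·m_1 = 6(Δ_0 - S'(0)) = 30 and h_2·m_2 + 2h_2·m_3 = 6(S'(3) - Δ_2) = 21.
Solving the tridiagonal system: m_0 = 19, m_1 = -8, m_2 = -11, m_3 = 16.

-8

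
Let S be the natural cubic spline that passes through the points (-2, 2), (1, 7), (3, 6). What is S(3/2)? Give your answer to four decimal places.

With σ_i denoting the second derivative at x_i, h_i = 3, 2, and Δ_i = (y_(i+1) − y_i)/h_i = 5/3, -1/2:
  3·σ_0 + 10·σ_1 + 2·σ_2 = 6(Δ_1 - Δ_0) = -13
Natural end conditions: σ_0 = σ_2 = 0.
Hence σ_0 = 0, σ_1 = -13/10, σ_2 = 0.
On [1, 3], S(x) = 7 + 11/30·(x - 1) - 13/20·(x - 1)² + 13/120·(x - 1)³.
With (x - 1) = 1/2: S(3/2) = 2251/320.

7.0344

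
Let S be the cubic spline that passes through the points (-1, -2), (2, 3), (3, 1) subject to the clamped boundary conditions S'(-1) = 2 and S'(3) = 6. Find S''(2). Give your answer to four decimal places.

With M_i denoting the second derivative at x_i, h_i = 3, 1, and Δ_i = (y_(i+1) − y_i)/h_i = 5/3, -2:
  3·M_0 + 8·M_1 + 1·M_2 = 6(Δ_1 - Δ_0) = -22
Clamped end conditions give two more equations: 2h_0·M_0 + h_0·M_1 = 6(Δ_0 - S'(-1)) = -2 and h_1·M_1 + 2h_1·M_2 = 6(S'(3) - Δ_1) = 48.
Hence M_0 = 41/12, M_1 = -15/2, M_2 = 111/4.

-7.5000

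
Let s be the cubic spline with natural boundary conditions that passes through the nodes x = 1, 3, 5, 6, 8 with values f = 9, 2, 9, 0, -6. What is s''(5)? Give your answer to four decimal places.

-17.1563

Write M_i for s''(x_i). With h_i = 2, 2, 1, 2 and divided differences Δ_i = -7/2, 7/2, -9, -3, the continuity of s' gives the tridiagonal system
  2·M_0 + 8·M_1 + 2·M_2 = 6(Δ_1 - Δ_0) = 42
  2·M_1 + 6·M_2 + 1·M_3 = 6(Δ_2 - Δ_1) = -75
  1·M_2 + 6·M_3 + 2·M_4 = 6(Δ_3 - Δ_2) = 36
Natural end conditions: M_0 = M_4 = 0.
Solving: M_0 = 0, M_1 = 1221/128, M_2 = -549/32, M_3 = 567/64, M_4 = 0.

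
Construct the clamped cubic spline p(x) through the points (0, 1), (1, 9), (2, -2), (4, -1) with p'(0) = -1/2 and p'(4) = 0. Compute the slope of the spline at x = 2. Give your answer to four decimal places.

-10.9545

Let m_i = p''(x_i). Step sizes h_i = 1, 1, 2; slopes of the chords Δ_i = (y_(i+1) - y_i)/h_i = 8, -11, 1/2.
  1·m_0 + 4·m_1 + 1·m_2 = 6(Δ_1 - Δ_0) = -114
  1·m_1 + 6·m_2 + 2·m_3 = 6(Δ_2 - Δ_1) = 69
Clamped end conditions give two more equations: 2h_0·m_0 + h_0·m_1 = 6(Δ_0 - p'(0)) = 51 and h_2·m_2 + 2h_2·m_3 = 6(p'(4) - Δ_2) = -3.
Solving: m_0 = 1073/22, m_1 = -512/11, m_2 = 515/22, m_3 = -137/11.
On [2, 4], p'(x) = b_2 + 2c_2·(x - 2) + 3d_2·(x - 2)² with b_2 = Δ_2 - h_2(2m_2 + m_3)/6 = -241/22, c_2 = m_2/2 = 515/44, d_2 = (m_3 - m_2)/(6h_2) = -263/88. So p'(2) = -241/22.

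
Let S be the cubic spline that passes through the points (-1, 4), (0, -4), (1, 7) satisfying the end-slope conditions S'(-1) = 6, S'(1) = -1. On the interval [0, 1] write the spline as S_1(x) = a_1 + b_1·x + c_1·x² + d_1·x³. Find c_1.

32

Let m_i = S''(x_i). Step sizes h_i = 1, 1; slopes of the chords Δ_i = (y_(i+1) - y_i)/h_i = -8, 11.
  1·m_0 + 4·m_1 + 1·m_2 = 6(Δ_1 - Δ_0) = 114
Clamped end conditions give two more equations: 2h_0·m_0 + h_0·m_1 = 6(Δ_0 - S'(-1)) = -84 and h_1·m_1 + 2h_1·m_2 = 6(S'(1) - Δ_1) = -72.
Forward elimination and back-substitution give m_0 = -74, m_1 = 64, m_2 = -68.
On [0, 1], with S_1(x) = a_1 + b_1·x + c_1·x² + d_1·x³: c_1 = m_1/2 = 32, d_1 = (m_2 - m_1)/(6h_1) = -22, b_1 = Δ_1 - h_1(2m_1 + m_2)/6 = 1.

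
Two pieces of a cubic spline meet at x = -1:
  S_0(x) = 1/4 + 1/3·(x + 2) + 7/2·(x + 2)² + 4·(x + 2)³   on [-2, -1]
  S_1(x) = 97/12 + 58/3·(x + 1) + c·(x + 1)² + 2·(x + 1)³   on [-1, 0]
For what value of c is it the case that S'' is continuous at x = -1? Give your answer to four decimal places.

S_0''(x) = 7 + 24·(x + 2), so S_0''(-1) = 31. On the right, S_1''(-1) = 2c, so c = 31/2.

15.5000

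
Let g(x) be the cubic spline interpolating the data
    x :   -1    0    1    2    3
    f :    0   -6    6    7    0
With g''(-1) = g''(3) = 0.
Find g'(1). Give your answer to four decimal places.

9.7500

Put M_i = g'' at the i-th knot. Here h = (1, 1, 1, 1) and Δ = (-6, 12, 1, -7), so the interior equations h_(i-1)·M_(i-1) + 2(h_(i-1)+h_i)·M_i + h_i·M_(i+1) = 6(Δ_i − Δ_(i-1)) read
  1·M_0 + 4·M_1 + 1·M_2 = 6(Δ_1 - Δ_0) = 108
  1·M_1 + 4·M_2 + 1·M_3 = 6(Δ_2 - Δ_1) = -66
  1·M_2 + 4·M_3 + 1·M_4 = 6(Δ_3 - Δ_2) = -48
Natural end conditions: M_0 = M_4 = 0.
Solving: M_0 = 0, M_1 = 459/14, M_2 = -162/7, M_3 = -87/14, M_4 = 0.
On [1, 2], g'(x) = b_2 + 2c_2·(x - 1) + 3d_2·(x - 1)² with b_2 = Δ_2 - h_2(2M_2 + M_3)/6 = 39/4, c_2 = M_2/2 = -81/7, d_2 = (M_3 - M_2)/(6h_2) = 79/28. So g'(1) = 39/4.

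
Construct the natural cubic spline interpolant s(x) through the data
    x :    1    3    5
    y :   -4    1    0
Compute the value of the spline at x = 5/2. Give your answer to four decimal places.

With M_i denoting the second derivative at x_i, h_i = 2, 2, and Δ_i = (y_(i+1) − y_i)/h_i = 5/2, -1/2:
  2·M_0 + 8·M_1 + 2·M_2 = 6(Δ_1 - Δ_0) = -18
Natural end conditions: M_0 = M_2 = 0.
Solving: M_0 = 0, M_1 = -9/4, M_2 = 0.
On [1, 3], s(x) = -4 + 13/4·(x - 1) + 0·(x - 1)² - 3/16·(x - 1)³.
With (x - 1) = 3/2: s(5/2) = 31/128.

0.2422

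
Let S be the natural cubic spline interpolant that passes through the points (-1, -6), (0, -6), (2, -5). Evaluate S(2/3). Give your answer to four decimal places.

-5.7901

With M_i denoting the second derivative at x_i, h_i = 1, 2, and Δ_i = (y_(i+1) − y_i)/h_i = 0, 1/2:
  1·M_0 + 6·M_1 + 2·M_2 = 6(Δ_1 - Δ_0) = 3
Natural end conditions: M_0 = M_2 = 0.
Solving the tridiagonal system: M_0 = 0, M_1 = 1/2, M_2 = 0.
On [0, 2], S(x) = -6 + 1/6·x + 1/4·x² - 1/24·x³.
With x = 2/3: S(2/3) = -469/81.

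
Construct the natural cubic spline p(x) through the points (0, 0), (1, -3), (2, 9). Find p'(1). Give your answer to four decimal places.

4.5000

With m_i denoting the second derivative at x_i, h_i = 1, 1, and Δ_i = (y_(i+1) − y_i)/h_i = -3, 12:
  1·m_0 + 4·m_1 + 1·m_2 = 6(Δ_1 - Δ_0) = 90
Natural end conditions: m_0 = m_2 = 0.
Hence m_0 = 0, m_1 = 45/2, m_2 = 0.
On [1, 2], p'(x) = b_1 + 2c_1·(x - 1) + 3d_1·(x - 1)² with b_1 = Δ_1 - h_1(2m_1 + m_2)/6 = 9/2, c_1 = m_1/2 = 45/4, d_1 = (m_2 - m_1)/(6h_1) = -15/4. So p'(1) = 9/2.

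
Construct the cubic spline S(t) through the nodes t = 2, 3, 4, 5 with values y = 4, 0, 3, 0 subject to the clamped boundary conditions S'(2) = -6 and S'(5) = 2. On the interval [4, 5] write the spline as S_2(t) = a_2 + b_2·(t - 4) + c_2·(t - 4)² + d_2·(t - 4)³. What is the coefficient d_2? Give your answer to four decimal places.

7.2667

Let σ_i = S''(x_i). Step sizes h_i = 1, 1, 1; slopes of the chords Δ_i = (y_(i+1) - y_i)/h_i = -4, 3, -3.
  1·σ_0 + 4·σ_1 + 1·σ_2 = 6(Δ_1 - Δ_0) = 42
  1·σ_1 + 4·σ_2 + 1·σ_3 = 6(Δ_2 - Δ_1) = -36
Clamped end conditions give two more equations: 2h_0·σ_0 + h_0·σ_1 = 6(Δ_0 - S'(2)) = 12 and h_2·σ_2 + 2h_2·σ_3 = 6(S'(5) - Δ_2) = 30.
Forward elimination and back-substitution give σ_0 = -28/15, σ_1 = 236/15, σ_2 = -286/15, σ_3 = 368/15.
On [4, 5], with S_2(t) = a_2 + b_2·(t - 4) + c_2·(t - 4)² + d_2·(t - 4)³: c_2 = σ_2/2 = -143/15, d_2 = (σ_3 - σ_2)/(6h_2) = 109/15, b_2 = Δ_2 - h_2(2σ_2 + σ_3)/6 = -11/15.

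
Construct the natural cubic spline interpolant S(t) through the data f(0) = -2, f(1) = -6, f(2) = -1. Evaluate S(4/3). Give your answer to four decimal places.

Write m_i for S''(x_i). With h_i = 1, 1 and divided differences Δ_i = -4, 5, the continuity of S' gives the tridiagonal system
  1·m_0 + 4·m_1 + 1·m_2 = 6(Δ_1 - Δ_0) = 54
Natural end conditions: m_0 = m_2 = 0.
Forward elimination and back-substitution give m_0 = 0, m_1 = 27/2, m_2 = 0.
On [1, 2], S(t) = -6 + 1/2·(t - 1) + 27/4·(t - 1)² - 9/4·(t - 1)³.
With (t - 1) = 1/3: S(4/3) = -31/6.

-5.1667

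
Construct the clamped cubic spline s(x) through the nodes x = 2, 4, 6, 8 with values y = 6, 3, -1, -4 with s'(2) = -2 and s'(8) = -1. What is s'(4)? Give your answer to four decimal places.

-1.6333

Put M_i = s'' at the i-th knot. Here h = (2, 2, 2) and Δ = (-3/2, -2, -3/2), so the interior equations h_(i-1)·M_(i-1) + 2(h_(i-1)+h_i)·M_i + h_i·M_(i+1) = 6(Δ_i − Δ_(i-1)) read
  2·M_0 + 8·M_1 + 2·M_2 = 6(Δ_1 - Δ_0) = -3
  2·M_1 + 8·M_2 + 2·M_3 = 6(Δ_2 - Δ_1) = 3
Clamped end conditions give two more equations: 2h_0·M_0 + h_0·M_1 = 6(Δ_0 - s'(2)) = 3 and h_2·M_2 + 2h_2·M_3 = 6(s'(8) - Δ_2) = 3.
Solving the tridiagonal system: M_0 = 17/15, M_1 = -23/30, M_2 = 13/30, M_3 = 8/15.
On [4, 6], s'(x) = b_1 + 2c_1·(x - 4) + 3d_1·(x - 4)² with b_1 = Δ_1 - h_1(2M_1 + M_2)/6 = -49/30, c_1 = M_1/2 = -23/60, d_1 = (M_2 - M_1)/(6h_1) = 1/10. So s'(4) = -49/30.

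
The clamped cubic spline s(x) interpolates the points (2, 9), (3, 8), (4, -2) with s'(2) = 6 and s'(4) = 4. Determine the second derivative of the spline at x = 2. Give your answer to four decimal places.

Put M_i = s'' at the i-th knot. Here h = (1, 1) and Δ = (-1, -10), so the interior equations h_(i-1)·M_(i-1) + 2(h_(i-1)+h_i)·M_i + h_i·M_(i+1) = 6(Δ_i − Δ_(i-1)) read
  1·M_0 + 4·M_1 + 1·M_2 = 6(Δ_1 - Δ_0) = -54
Clamped end conditions give two more equations: 2h_0·M_0 + h_0·M_1 = 6(Δ_0 - s'(2)) = -42 and h_1·M_1 + 2h_1·M_2 = 6(s'(4) - Δ_1) = 84.
Hence M_0 = -17/2, M_1 = -25, M_2 = 109/2.

-8.5000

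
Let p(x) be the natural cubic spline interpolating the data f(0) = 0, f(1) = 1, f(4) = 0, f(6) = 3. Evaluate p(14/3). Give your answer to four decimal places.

Put m_i = p'' at the i-th knot. Here h = (1, 3, 2) and Δ = (1, -1/3, 3/2), so the interior equations h_(i-1)·m_(i-1) + 2(h_(i-1)+h_i)·m_i + h_i·m_(i+1) = 6(Δ_i − Δ_(i-1)) read
  1·m_0 + 8·m_1 + 3·m_2 = 6(Δ_1 - Δ_0) = -8
  3·m_1 + 10·m_2 + 2·m_3 = 6(Δ_2 - Δ_1) = 11
Natural end conditions: m_0 = m_3 = 0.
Solving the tridiagonal system: m_0 = 0, m_1 = -113/71, m_2 = 112/71, m_3 = 0.
On [4, 6], p(x) = 0 + 191/426·(x - 4) + 56/71·(x - 4)² - 28/213·(x - 4)³.
With (x - 4) = 2/3: p(14/3) = 3511/5751.

0.6105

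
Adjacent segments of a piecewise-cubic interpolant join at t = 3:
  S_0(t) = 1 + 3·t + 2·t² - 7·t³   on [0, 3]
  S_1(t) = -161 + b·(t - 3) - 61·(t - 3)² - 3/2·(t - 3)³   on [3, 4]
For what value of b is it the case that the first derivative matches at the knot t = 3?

S_0'(t) = 3 + 4·t - 21·t², so S_0'(3) = -174. On the right, S_1'(3) = b, so b = -174.

-174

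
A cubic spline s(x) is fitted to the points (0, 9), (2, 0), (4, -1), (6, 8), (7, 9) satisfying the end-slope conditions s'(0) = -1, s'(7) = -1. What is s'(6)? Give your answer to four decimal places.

3.0291

With M_i denoting the second derivative at x_i, h_i = 2, 2, 2, 1, and Δ_i = (y_(i+1) − y_i)/h_i = -9/2, -1/2, 9/2, 1:
  2·M_0 + 8·M_1 + 2·M_2 = 6(Δ_1 - Δ_0) = 24
  2·M_1 + 8·M_2 + 2·M_3 = 6(Δ_2 - Δ_1) = 30
  2·M_2 + 6·M_3 + 1·M_4 = 6(Δ_3 - Δ_2) = -21
Clamped end conditions give two more equations: 2h_0·M_0 + h_0·M_1 = 6(Δ_0 - s'(0)) = -21 and h_3·M_3 + 2h_3·M_4 = 6(s'(7) - Δ_3) = -12.
Solving: M_0 = -1233/172, M_1 = 165/43, M_2 = 657/172, M_3 = -177/43, M_4 = -339/86.
On [6, 7], s'(x) = b_3 + 2c_3·(x - 6) + 3d_3·(x - 6)² with b_3 = Δ_3 - h_3(2M_3 + M_4)/6 = 521/172, c_3 = M_3/2 = -177/86, d_3 = (M_4 - M_3)/(6h_3) = 5/172. So s'(6) = 521/172.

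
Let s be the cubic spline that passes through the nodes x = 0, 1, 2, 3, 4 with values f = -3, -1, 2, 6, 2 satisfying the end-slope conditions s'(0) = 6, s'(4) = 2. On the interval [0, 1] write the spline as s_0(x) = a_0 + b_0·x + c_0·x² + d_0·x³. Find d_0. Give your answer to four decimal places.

2.8750

With M_i denoting the second derivative at x_i, h_i = 1, 1, 1, 1, and Δ_i = (y_(i+1) − y_i)/h_i = 2, 3, 4, -4:
  1·M_0 + 4·M_1 + 1·M_2 = 6(Δ_1 - Δ_0) = 6
  1·M_1 + 4·M_2 + 1·M_3 = 6(Δ_2 - Δ_1) = 6
  1·M_2 + 4·M_3 + 1·M_4 = 6(Δ_3 - Δ_2) = -48
Clamped end conditions give two more equations: 2h_0·M_0 + h_0·M_1 = 6(Δ_0 - s'(0)) = -24 and h_3·M_3 + 2h_3·M_4 = 6(s'(4) - Δ_3) = 36.
Hence M_0 = -55/4, M_1 = 7/2, M_2 = 23/4, M_3 = -41/2, M_4 = 113/4.
On [0, 1], with s_0(x) = a_0 + b_0·x + c_0·x² + d_0·x³: c_0 = M_0/2 = -55/8, d_0 = (M_1 - M_0)/(6h_0) = 23/8, b_0 = Δ_0 - h_0(2M_0 + M_1)/6 = 6.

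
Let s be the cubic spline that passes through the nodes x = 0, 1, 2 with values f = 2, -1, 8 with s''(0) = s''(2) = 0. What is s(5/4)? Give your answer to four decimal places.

0.2656

Write m_i for s''(x_i). With h_i = 1, 1 and divided differences Δ_i = -3, 9, the continuity of s' gives the tridiagonal system
  1·m_0 + 4·m_1 + 1·m_2 = 6(Δ_1 - Δ_0) = 72
Natural end conditions: m_0 = m_2 = 0.
Solving: m_0 = 0, m_1 = 18, m_2 = 0.
On [1, 2], s(x) = -1 + 3·(x - 1) + 9·(x - 1)² - 3·(x - 1)³.
With (x - 1) = 1/4: s(5/4) = 17/64.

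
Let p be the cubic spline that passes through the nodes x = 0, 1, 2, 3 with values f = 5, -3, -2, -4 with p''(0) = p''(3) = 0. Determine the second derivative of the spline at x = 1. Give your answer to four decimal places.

Write M_i for p''(x_i). With h_i = 1, 1, 1 and divided differences Δ_i = -8, 1, -2, the continuity of p' gives the tridiagonal system
  1·M_0 + 4·M_1 + 1·M_2 = 6(Δ_1 - Δ_0) = 54
  1·M_1 + 4·M_2 + 1·M_3 = 6(Δ_2 - Δ_1) = -18
Natural end conditions: M_0 = M_3 = 0.
Solving the tridiagonal system: M_0 = 0, M_1 = 78/5, M_2 = -42/5, M_3 = 0.

15.6000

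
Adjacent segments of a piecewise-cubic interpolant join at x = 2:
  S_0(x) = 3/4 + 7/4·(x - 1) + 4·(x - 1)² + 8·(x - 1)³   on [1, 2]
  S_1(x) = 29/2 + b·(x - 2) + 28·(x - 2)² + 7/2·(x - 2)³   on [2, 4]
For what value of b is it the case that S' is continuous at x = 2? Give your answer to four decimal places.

33.7500

S_0'(x) = 7/4 + 8·(x - 1) + 24·(x - 1)², so S_0'(2) = 135/4. On the right, S_1'(2) = b, so b = 135/4.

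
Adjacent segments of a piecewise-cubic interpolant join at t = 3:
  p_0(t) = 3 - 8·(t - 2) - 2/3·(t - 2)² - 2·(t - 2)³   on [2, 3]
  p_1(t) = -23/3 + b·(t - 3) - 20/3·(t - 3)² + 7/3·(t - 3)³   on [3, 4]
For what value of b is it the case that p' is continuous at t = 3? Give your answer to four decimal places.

-15.3333

p_0'(t) = -8 - 4/3·(t - 2) - 6·(t - 2)², so p_0'(3) = -46/3. On the right, p_1'(3) = b, so b = -46/3.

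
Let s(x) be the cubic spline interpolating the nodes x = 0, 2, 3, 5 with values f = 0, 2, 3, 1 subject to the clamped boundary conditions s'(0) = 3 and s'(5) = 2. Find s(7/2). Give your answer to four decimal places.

Write M_i for s''(x_i). With h_i = 2, 1, 2 and divided differences Δ_i = 1, 1, -1, the continuity of s' gives the tridiagonal system
  2·M_0 + 6·M_1 + 1·M_2 = 6(Δ_1 - Δ_0) = 0
  1·M_1 + 6·M_2 + 2·M_3 = 6(Δ_2 - Δ_1) = -12
Clamped end conditions give two more equations: 2h_0·M_0 + h_0·M_1 = 6(Δ_0 - s'(0)) = -12 and h_2·M_2 + 2h_2·M_3 = 6(s'(5) - Δ_2) = 18.
Forward elimination and back-substitution give M_0 = -65/16, M_1 = 17/8, M_2 = -37/8, M_3 = 109/16.
On [3, 5], s(x) = 3 - 3/16·(x - 3) - 37/16·(x - 3)² + 61/64·(x - 3)³.
With (x - 3) = 1/2: s(7/2) = 1253/512.

2.4473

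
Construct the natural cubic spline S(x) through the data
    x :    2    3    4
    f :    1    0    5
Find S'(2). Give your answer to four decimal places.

-2.5000

With M_i denoting the second derivative at x_i, h_i = 1, 1, and Δ_i = (y_(i+1) − y_i)/h_i = -1, 5:
  1·M_0 + 4·M_1 + 1·M_2 = 6(Δ_1 - Δ_0) = 36
Natural end conditions: M_0 = M_2 = 0.
Forward elimination and back-substitution give M_0 = 0, M_1 = 9, M_2 = 0.
On [2, 3], S'(x) = b_0 + 2c_0·(x - 2) + 3d_0·(x - 2)² with b_0 = Δ_0 - h_0(2M_0 + M_1)/6 = -5/2, c_0 = M_0/2 = 0, d_0 = (M_1 - M_0)/(6h_0) = 3/2. So S'(2) = -5/2.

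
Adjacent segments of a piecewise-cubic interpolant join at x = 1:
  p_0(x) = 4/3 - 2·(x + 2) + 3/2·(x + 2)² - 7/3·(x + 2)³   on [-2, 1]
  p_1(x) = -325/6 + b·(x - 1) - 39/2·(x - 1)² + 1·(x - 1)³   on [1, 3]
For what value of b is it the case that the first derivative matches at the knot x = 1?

-56

p_0'(x) = -2 + 3·(x + 2) - 7·(x + 2)², so p_0'(1) = -56. On the right, p_1'(1) = b, so b = -56.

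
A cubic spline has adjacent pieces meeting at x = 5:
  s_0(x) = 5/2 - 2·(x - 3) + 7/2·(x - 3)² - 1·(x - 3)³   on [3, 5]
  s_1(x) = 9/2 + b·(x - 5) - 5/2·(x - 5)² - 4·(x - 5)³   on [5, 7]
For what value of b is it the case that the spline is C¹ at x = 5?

0

s_0'(x) = -2 + 7·(x - 3) - 3·(x - 3)², so s_0'(5) = 0. On the right, s_1'(5) = b, so b = 0.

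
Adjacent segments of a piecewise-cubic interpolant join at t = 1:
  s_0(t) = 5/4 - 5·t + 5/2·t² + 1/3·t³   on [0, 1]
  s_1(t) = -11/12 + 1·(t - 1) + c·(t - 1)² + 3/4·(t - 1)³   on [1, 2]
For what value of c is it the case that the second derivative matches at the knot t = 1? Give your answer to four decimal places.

s_0''(t) = 5 + 2·t, so s_0''(1) = 7. On the right, s_1''(1) = 2c, so c = 7/2.

3.5000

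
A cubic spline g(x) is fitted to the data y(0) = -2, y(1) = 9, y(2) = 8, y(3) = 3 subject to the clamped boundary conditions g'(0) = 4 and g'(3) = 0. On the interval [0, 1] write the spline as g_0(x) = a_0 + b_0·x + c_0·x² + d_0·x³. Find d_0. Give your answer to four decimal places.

Let σ_i = g''(x_i). Step sizes h_i = 1, 1, 1; slopes of the chords Δ_i = (y_(i+1) - y_i)/h_i = 11, -1, -5.
  1·σ_0 + 4·σ_1 + 1·σ_2 = 6(Δ_1 - Δ_0) = -72
  1·σ_1 + 4·σ_2 + 1·σ_3 = 6(Δ_2 - Δ_1) = -24
Clamped end conditions give two more equations: 2h_0·σ_0 + h_0·σ_1 = 6(Δ_0 - g'(0)) = 42 and h_2·σ_2 + 2h_2·σ_3 = 6(g'(3) - Δ_2) = 30.
Solving the tridiagonal system: σ_0 = 506/15, σ_1 = -382/15, σ_2 = -58/15, σ_3 = 254/15.
On [0, 1], with g_0(x) = a_0 + b_0·x + c_0·x² + d_0·x³: c_0 = σ_0/2 = 253/15, d_0 = (σ_1 - σ_0)/(6h_0) = -148/15, b_0 = Δ_0 - h_0(2σ_0 + σ_1)/6 = 4.

-9.8667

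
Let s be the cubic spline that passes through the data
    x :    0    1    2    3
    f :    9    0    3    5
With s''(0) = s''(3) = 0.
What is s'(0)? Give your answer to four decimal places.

Let m_i = s''(x_i). Step sizes h_i = 1, 1, 1; slopes of the chords Δ_i = (y_(i+1) - y_i)/h_i = -9, 3, 2.
  1·m_0 + 4·m_1 + 1·m_2 = 6(Δ_1 - Δ_0) = 72
  1·m_1 + 4·m_2 + 1·m_3 = 6(Δ_2 - Δ_1) = -6
Natural end conditions: m_0 = m_3 = 0.
Hence m_0 = 0, m_1 = 98/5, m_2 = -32/5, m_3 = 0.
On [0, 1], s'(x) = b_0 + 2c_0·x + 3d_0·x² with b_0 = Δ_0 - h_0(2m_0 + m_1)/6 = -184/15, c_0 = m_0/2 = 0, d_0 = (m_1 - m_0)/(6h_0) = 49/15. So s'(0) = -184/15.

-12.2667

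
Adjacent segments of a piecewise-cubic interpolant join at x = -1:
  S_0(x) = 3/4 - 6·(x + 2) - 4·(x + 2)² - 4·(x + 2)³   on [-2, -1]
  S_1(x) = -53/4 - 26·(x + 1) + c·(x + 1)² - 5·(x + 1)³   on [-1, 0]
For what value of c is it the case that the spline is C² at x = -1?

-16

S_0''(x) = -8 - 24·(x + 2), so S_0''(-1) = -32. On the right, S_1''(-1) = 2c, so c = -16.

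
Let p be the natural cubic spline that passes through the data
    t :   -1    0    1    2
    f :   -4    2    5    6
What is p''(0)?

With m_i denoting the second derivative at x_i, h_i = 1, 1, 1, and Δ_i = (y_(i+1) − y_i)/h_i = 6, 3, 1:
  1·m_0 + 4·m_1 + 1·m_2 = 6(Δ_1 - Δ_0) = -18
  1·m_1 + 4·m_2 + 1·m_3 = 6(Δ_2 - Δ_1) = -12
Natural end conditions: m_0 = m_3 = 0.
Solving the tridiagonal system: m_0 = 0, m_1 = -4, m_2 = -2, m_3 = 0.

-4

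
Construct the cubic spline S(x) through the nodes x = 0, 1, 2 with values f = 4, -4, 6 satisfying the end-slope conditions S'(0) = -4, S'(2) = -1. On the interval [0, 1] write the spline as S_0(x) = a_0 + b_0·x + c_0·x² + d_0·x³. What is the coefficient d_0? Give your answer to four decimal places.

14.7500

With M_i denoting the second derivative at x_i, h_i = 1, 1, and Δ_i = (y_(i+1) − y_i)/h_i = -8, 10:
  1·M_0 + 4·M_1 + 1·M_2 = 6(Δ_1 - Δ_0) = 108
Clamped end conditions give two more equations: 2h_0·M_0 + h_0·M_1 = 6(Δ_0 - S'(0)) = -24 and h_1·M_1 + 2h_1·M_2 = 6(S'(2) - Δ_1) = -66.
Solving the tridiagonal system: M_0 = -75/2, M_1 = 51, M_2 = -117/2.
On [0, 1], with S_0(x) = a_0 + b_0·x + c_0·x² + d_0·x³: c_0 = M_0/2 = -75/4, d_0 = (M_1 - M_0)/(6h_0) = 59/4, b_0 = Δ_0 - h_0(2M_0 + M_1)/6 = -4.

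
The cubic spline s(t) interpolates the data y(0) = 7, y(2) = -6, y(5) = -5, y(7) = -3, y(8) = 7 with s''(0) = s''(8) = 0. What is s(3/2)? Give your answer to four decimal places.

Put σ_i = s'' at the i-th knot. Here h = (2, 3, 2, 1) and Δ = (-13/2, 1/3, 1, 10), so the interior equations h_(i-1)·σ_(i-1) + 2(h_(i-1)+h_i)·σ_i + h_i·σ_(i+1) = 6(Δ_i − Δ_(i-1)) read
  2·σ_0 + 10·σ_1 + 3·σ_2 = 6(Δ_1 - Δ_0) = 41
  3·σ_1 + 10·σ_2 + 2·σ_3 = 6(Δ_2 - Δ_1) = 4
  2·σ_2 + 6·σ_3 + 1·σ_4 = 6(Δ_3 - Δ_2) = 54
Natural end conditions: σ_0 = σ_4 = 0.
Hence σ_0 = 0, σ_1 = 1274/253, σ_2 = -789/253, σ_3 = 2540/253, σ_4 = 0.
On [0, 2], s(t) = 7 - 12415/1518·t + 0·t² + 637/1518·t³.
With t = 3/2: s(3/2) = -15591/4048.

-3.8515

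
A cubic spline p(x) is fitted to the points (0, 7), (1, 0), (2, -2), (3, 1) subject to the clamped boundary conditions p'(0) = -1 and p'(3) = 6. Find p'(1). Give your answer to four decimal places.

-6.7333

Let σ_i = p''(x_i). Step sizes h_i = 1, 1, 1; slopes of the chords Δ_i = (y_(i+1) - y_i)/h_i = -7, -2, 3.
  1·σ_0 + 4·σ_1 + 1·σ_2 = 6(Δ_1 - Δ_0) = 30
  1·σ_1 + 4·σ_2 + 1·σ_3 = 6(Δ_2 - Δ_1) = 30
Clamped end conditions give two more equations: 2h_0·σ_0 + h_0·σ_1 = 6(Δ_0 - p'(0)) = -36 and h_2·σ_2 + 2h_2·σ_3 = 6(p'(3) - Δ_2) = 18.
Hence σ_0 = -368/15, σ_1 = 196/15, σ_2 = 34/15, σ_3 = 118/15.
On [1, 2], p'(x) = b_1 + 2c_1·(x - 1) + 3d_1·(x - 1)² with b_1 = Δ_1 - h_1(2σ_1 + σ_2)/6 = -101/15, c_1 = σ_1/2 = 98/15, d_1 = (σ_2 - σ_1)/(6h_1) = -9/5. So p'(1) = -101/15.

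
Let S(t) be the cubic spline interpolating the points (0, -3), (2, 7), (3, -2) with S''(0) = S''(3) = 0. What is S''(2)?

-14

Write m_i for S''(x_i). With h_i = 2, 1 and divided differences Δ_i = 5, -9, the continuity of S' gives the tridiagonal system
  2·m_0 + 6·m_1 + 1·m_2 = 6(Δ_1 - Δ_0) = -84
Natural end conditions: m_0 = m_2 = 0.
Forward elimination and back-substitution give m_0 = 0, m_1 = -14, m_2 = 0.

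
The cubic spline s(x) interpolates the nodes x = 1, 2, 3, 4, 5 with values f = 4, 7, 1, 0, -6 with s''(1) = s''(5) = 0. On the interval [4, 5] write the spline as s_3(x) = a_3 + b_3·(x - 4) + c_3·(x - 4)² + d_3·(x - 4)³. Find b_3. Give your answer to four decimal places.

-2.2857

Write M_i for s''(x_i). With h_i = 1, 1, 1, 1 and divided differences Δ_i = 3, -6, -1, -6, the continuity of s' gives the tridiagonal system
  1·M_0 + 4·M_1 + 1·M_2 = 6(Δ_1 - Δ_0) = -54
  1·M_1 + 4·M_2 + 1·M_3 = 6(Δ_2 - Δ_1) = 30
  1·M_2 + 4·M_3 + 1·M_4 = 6(Δ_3 - Δ_2) = -30
Natural end conditions: M_0 = M_4 = 0.
Hence M_0 = 0, M_1 = -120/7, M_2 = 102/7, M_3 = -78/7, M_4 = 0.
On [4, 5], with s_3(x) = a_3 + b_3·(x - 4) + c_3·(x - 4)² + d_3·(x - 4)³: c_3 = M_3/2 = -39/7, d_3 = (M_4 - M_3)/(6h_3) = 13/7, b_3 = Δ_3 - h_3(2M_3 + M_4)/6 = -16/7.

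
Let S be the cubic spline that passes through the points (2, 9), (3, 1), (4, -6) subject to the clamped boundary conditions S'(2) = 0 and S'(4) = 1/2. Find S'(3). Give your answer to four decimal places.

-11.3750

With M_i denoting the second derivative at x_i, h_i = 1, 1, and Δ_i = (y_(i+1) − y_i)/h_i = -8, -7:
  1·M_0 + 4·M_1 + 1·M_2 = 6(Δ_1 - Δ_0) = 6
Clamped end conditions give two more equations: 2h_0·M_0 + h_0·M_1 = 6(Δ_0 - S'(2)) = -48 and h_1·M_1 + 2h_1·M_2 = 6(S'(4) - Δ_1) = 45.
Solving: M_0 = -101/4, M_1 = 5/2, M_2 = 85/4.
On [3, 4], S'(x) = b_1 + 2c_1·(x - 3) + 3d_1·(x - 3)² with b_1 = Δ_1 - h_1(2M_1 + M_2)/6 = -91/8, c_1 = M_1/2 = 5/4, d_1 = (M_2 - M_1)/(6h_1) = 25/8. So S'(3) = -91/8.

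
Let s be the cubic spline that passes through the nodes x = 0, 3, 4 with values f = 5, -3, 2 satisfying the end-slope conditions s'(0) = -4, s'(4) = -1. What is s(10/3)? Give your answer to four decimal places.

Write M_i for s''(x_i). With h_i = 3, 1 and divided differences Δ_i = -8/3, 5, the continuity of s' gives the tridiagonal system
  3·M_0 + 8·M_1 + 1·M_2 = 6(Δ_1 - Δ_0) = 46
Clamped end conditions give two more equations: 2h_0·M_0 + h_0·M_1 = 6(Δ_0 - s'(0)) = 8 and h_1·M_1 + 2h_1·M_2 = 6(s'(4) - Δ_1) = -36.
Solving: M_0 = -11/3, M_1 = 10, M_2 = -23.
On [3, 4], s(x) = -3 + 11/2·(x - 3) + 5·(x - 3)² - 11/2·(x - 3)³.
With (x - 3) = 1/3: s(10/3) = -22/27.

-0.8148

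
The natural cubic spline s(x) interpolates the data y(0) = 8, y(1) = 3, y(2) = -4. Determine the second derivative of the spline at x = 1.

-3

Put σ_i = s'' at the i-th knot. Here h = (1, 1) and Δ = (-5, -7), so the interior equations h_(i-1)·σ_(i-1) + 2(h_(i-1)+h_i)·σ_i + h_i·σ_(i+1) = 6(Δ_i − Δ_(i-1)) read
  1·σ_0 + 4·σ_1 + 1·σ_2 = 6(Δ_1 - Δ_0) = -12
Natural end conditions: σ_0 = σ_2 = 0.
Solving the tridiagonal system: σ_0 = 0, σ_1 = -3, σ_2 = 0.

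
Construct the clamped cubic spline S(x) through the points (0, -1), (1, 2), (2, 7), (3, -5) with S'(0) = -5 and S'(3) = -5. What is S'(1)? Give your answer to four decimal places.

Write σ_i for S''(x_i). With h_i = 1, 1, 1 and divided differences Δ_i = 3, 5, -12, the continuity of S' gives the tridiagonal system
  1·σ_0 + 4·σ_1 + 1·σ_2 = 6(Δ_1 - Δ_0) = 12
  1·σ_1 + 4·σ_2 + 1·σ_3 = 6(Δ_2 - Δ_1) = -102
Clamped end conditions give two more equations: 2h_0·σ_0 + h_0·σ_1 = 6(Δ_0 - S'(0)) = 48 and h_2·σ_2 + 2h_2·σ_3 = 6(S'(3) - Δ_2) = 42.
Hence σ_0 = 102/5, σ_1 = 36/5, σ_2 = -186/5, σ_3 = 198/5.
On [1, 2], S'(x) = b_1 + 2c_1·(x - 1) + 3d_1·(x - 1)² with b_1 = Δ_1 - h_1(2σ_1 + σ_2)/6 = 44/5, c_1 = σ_1/2 = 18/5, d_1 = (σ_2 - σ_1)/(6h_1) = -37/5. So S'(1) = 44/5.

8.8000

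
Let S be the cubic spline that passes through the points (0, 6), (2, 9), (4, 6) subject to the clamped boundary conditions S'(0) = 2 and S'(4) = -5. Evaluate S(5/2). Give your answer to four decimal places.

Let m_i = S''(x_i). Step sizes h_i = 2, 2; slopes of the chords Δ_i = (y_(i+1) - y_i)/h_i = 3/2, -3/2.
  2·m_0 + 8·m_1 + 2·m_2 = 6(Δ_1 - Δ_0) = -18
Clamped end conditions give two more equations: 2h_0·m_0 + h_0·m_1 = 6(Δ_0 - S'(0)) = -3 and h_1·m_1 + 2h_1·m_2 = 6(S'(4) - Δ_1) = -21.
Hence m_0 = -1/4, m_1 = -1, m_2 = -19/4.
On [2, 4], S(t) = 9 + 3/4·(t - 2) - 1/2·(t - 2)² - 5/16·(t - 2)³.
With (t - 2) = 1/2: S(5/2) = 1179/128.

9.2109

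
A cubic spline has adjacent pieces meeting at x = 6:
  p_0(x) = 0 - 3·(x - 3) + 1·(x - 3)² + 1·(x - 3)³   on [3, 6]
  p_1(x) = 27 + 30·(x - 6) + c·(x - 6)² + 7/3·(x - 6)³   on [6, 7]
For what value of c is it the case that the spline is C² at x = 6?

p_0''(x) = 2 + 6·(x - 3), so p_0''(6) = 20. On the right, p_1''(6) = 2c, so c = 10.

10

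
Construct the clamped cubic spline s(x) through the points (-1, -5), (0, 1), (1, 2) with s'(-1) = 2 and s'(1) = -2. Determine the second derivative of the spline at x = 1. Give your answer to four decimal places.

-3.5000

Put M_i = s'' at the i-th knot. Here h = (1, 1) and Δ = (6, 1), so the interior equations h_(i-1)·M_(i-1) + 2(h_(i-1)+h_i)·M_i + h_i·M_(i+1) = 6(Δ_i − Δ_(i-1)) read
  1·M_0 + 4·M_1 + 1·M_2 = 6(Δ_1 - Δ_0) = -30
Clamped end conditions give two more equations: 2h_0·M_0 + h_0·M_1 = 6(Δ_0 - s'(-1)) = 24 and h_1·M_1 + 2h_1·M_2 = 6(s'(1) - Δ_1) = -18.
Solving: M_0 = 35/2, M_1 = -11, M_2 = -7/2.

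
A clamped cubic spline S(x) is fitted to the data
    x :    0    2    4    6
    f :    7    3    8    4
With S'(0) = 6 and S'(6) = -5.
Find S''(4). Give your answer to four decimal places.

-5.0667

Put M_i = S'' at the i-th knot. Here h = (2, 2, 2) and Δ = (-2, 5/2, -2), so the interior equations h_(i-1)·M_(i-1) + 2(h_(i-1)+h_i)·M_i + h_i·M_(i+1) = 6(Δ_i − Δ_(i-1)) read
  2·M_0 + 8·M_1 + 2·M_2 = 6(Δ_1 - Δ_0) = 27
  2·M_1 + 8·M_2 + 2·M_3 = 6(Δ_2 - Δ_1) = -27
Clamped end conditions give two more equations: 2h_0·M_0 + h_0·M_1 = 6(Δ_0 - S'(0)) = -48 and h_2·M_2 + 2h_2·M_3 = 6(S'(6) - Δ_2) = -18.
Forward elimination and back-substitution give M_0 = -491/30, M_1 = 131/15, M_2 = -76/15, M_3 = -59/30.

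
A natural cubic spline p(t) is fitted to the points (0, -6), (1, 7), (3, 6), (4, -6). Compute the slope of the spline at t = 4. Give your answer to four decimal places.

-13.3125

Write M_i for p''(x_i). With h_i = 1, 2, 1 and divided differences Δ_i = 13, -1/2, -12, the continuity of p' gives the tridiagonal system
  1·M_0 + 6·M_1 + 2·M_2 = 6(Δ_1 - Δ_0) = -81
  2·M_1 + 6·M_2 + 1·M_3 = 6(Δ_2 - Δ_1) = -69
Natural end conditions: M_0 = M_3 = 0.
Hence M_0 = 0, M_1 = -87/8, M_2 = -63/8, M_3 = 0.
On [3, 4], p'(t) = b_2 + 2c_2·(t - 3) + 3d_2·(t - 3)² with b_2 = Δ_2 - h_2(2M_2 + M_3)/6 = -75/8, c_2 = M_2/2 = -63/16, d_2 = (M_3 - M_2)/(6h_2) = 21/16. So p'(4) = -213/16.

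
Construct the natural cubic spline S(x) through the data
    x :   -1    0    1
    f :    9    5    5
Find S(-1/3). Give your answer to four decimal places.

5.9630

Let M_i = S''(x_i). Step sizes h_i = 1, 1; slopes of the chords Δ_i = (y_(i+1) - y_i)/h_i = -4, 0.
  1·M_0 + 4·M_1 + 1·M_2 = 6(Δ_1 - Δ_0) = 24
Natural end conditions: M_0 = M_2 = 0.
Solving: M_0 = 0, M_1 = 6, M_2 = 0.
On [-1, 0], S(x) = 9 - 5·(x + 1) + 0·(x + 1)² + 1·(x + 1)³.
With (x + 1) = 2/3: S(-1/3) = 161/27.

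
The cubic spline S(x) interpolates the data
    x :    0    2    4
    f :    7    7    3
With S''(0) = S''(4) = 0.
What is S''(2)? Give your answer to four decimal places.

Let M_i = S''(x_i). Step sizes h_i = 2, 2; slopes of the chords Δ_i = (y_(i+1) - y_i)/h_i = 0, -2.
  2·M_0 + 8·M_1 + 2·M_2 = 6(Δ_1 - Δ_0) = -12
Natural end conditions: M_0 = M_2 = 0.
Hence M_0 = 0, M_1 = -3/2, M_2 = 0.

-1.5000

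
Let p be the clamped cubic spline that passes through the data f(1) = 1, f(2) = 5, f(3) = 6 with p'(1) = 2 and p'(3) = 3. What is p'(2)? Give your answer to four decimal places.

With m_i denoting the second derivative at x_i, h_i = 1, 1, and Δ_i = (y_(i+1) − y_i)/h_i = 4, 1:
  1·m_0 + 4·m_1 + 1·m_2 = 6(Δ_1 - Δ_0) = -18
Clamped end conditions give two more equations: 2h_0·m_0 + h_0·m_1 = 6(Δ_0 - p'(1)) = 12 and h_1·m_1 + 2h_1·m_2 = 6(p'(3) - Δ_1) = 12.
Hence m_0 = 11, m_1 = -10, m_2 = 11.
On [2, 3], p'(t) = b_1 + 2c_1·(t - 2) + 3d_1·(t - 2)² with b_1 = Δ_1 - h_1(2m_1 + m_2)/6 = 5/2, c_1 = m_1/2 = -5, d_1 = (m_2 - m_1)/(6h_1) = 7/2. So p'(2) = 5/2.

2.5000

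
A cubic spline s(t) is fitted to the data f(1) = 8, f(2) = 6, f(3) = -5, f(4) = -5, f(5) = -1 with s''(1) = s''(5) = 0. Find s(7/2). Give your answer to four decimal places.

-6.3594

Let m_i = s''(x_i). Step sizes h_i = 1, 1, 1, 1; slopes of the chords Δ_i = (y_(i+1) - y_i)/h_i = -2, -11, 0, 4.
  1·m_0 + 4·m_1 + 1·m_2 = 6(Δ_1 - Δ_0) = -54
  1·m_1 + 4·m_2 + 1·m_3 = 6(Δ_2 - Δ_1) = 66
  1·m_2 + 4·m_3 + 1·m_4 = 6(Δ_3 - Δ_2) = 24
Natural end conditions: m_0 = m_4 = 0.
Hence m_0 = 0, m_1 = -75/4, m_2 = 21, m_3 = 3/4, m_4 = 0.
On [3, 4], s(t) = -5 - 57/8·(t - 3) + 21/2·(t - 3)² - 27/8·(t - 3)³.
With (t - 3) = 1/2: s(7/2) = -407/64.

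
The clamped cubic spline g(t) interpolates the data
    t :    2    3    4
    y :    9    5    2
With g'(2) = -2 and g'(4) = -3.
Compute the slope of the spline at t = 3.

-4

Put M_i = g'' at the i-th knot. Here h = (1, 1) and Δ = (-4, -3), so the interior equations h_(i-1)·M_(i-1) + 2(h_(i-1)+h_i)·M_i + h_i·M_(i+1) = 6(Δ_i − Δ_(i-1)) read
  1·M_0 + 4·M_1 + 1·M_2 = 6(Δ_1 - Δ_0) = 6
Clamped end conditions give two more equations: 2h_0·M_0 + h_0·M_1 = 6(Δ_0 - g'(2)) = -12 and h_1·M_1 + 2h_1·M_2 = 6(g'(4) - Δ_1) = 0.
Solving the tridiagonal system: M_0 = -8, M_1 = 4, M_2 = -2.
On [3, 4], g'(t) = b_1 + 2c_1·(t - 3) + 3d_1·(t - 3)² with b_1 = Δ_1 - h_1(2M_1 + M_2)/6 = -4, c_1 = M_1/2 = 2, d_1 = (M_2 - M_1)/(6h_1) = -1. So g'(3) = -4.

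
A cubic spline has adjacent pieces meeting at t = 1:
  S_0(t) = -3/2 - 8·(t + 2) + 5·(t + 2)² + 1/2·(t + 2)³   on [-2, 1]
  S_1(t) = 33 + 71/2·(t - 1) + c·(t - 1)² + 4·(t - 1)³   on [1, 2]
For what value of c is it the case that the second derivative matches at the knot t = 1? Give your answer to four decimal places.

9.5000

S_0''(t) = 10 + 3·(t + 2), so S_0''(1) = 19. On the right, S_1''(1) = 2c, so c = 19/2.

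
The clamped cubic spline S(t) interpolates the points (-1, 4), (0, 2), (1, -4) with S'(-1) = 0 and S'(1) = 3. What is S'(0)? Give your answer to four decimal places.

Write m_i for S''(x_i). With h_i = 1, 1 and divided differences Δ_i = -2, -6, the continuity of S' gives the tridiagonal system
  1·m_0 + 4·m_1 + 1·m_2 = 6(Δ_1 - Δ_0) = -24
Clamped end conditions give two more equations: 2h_0·m_0 + h_0·m_1 = 6(Δ_0 - S'(-1)) = -12 and h_1·m_1 + 2h_1·m_2 = 6(S'(1) - Δ_1) = 54.
Solving the tridiagonal system: m_0 = 3/2, m_1 = -15, m_2 = 69/2.
On [0, 1], S'(t) = b_1 + 2c_1·t + 3d_1·t² with b_1 = Δ_1 - h_1(2m_1 + m_2)/6 = -27/4, c_1 = m_1/2 = -15/2, d_1 = (m_2 - m_1)/(6h_1) = 33/4. So S'(0) = -27/4.

-6.7500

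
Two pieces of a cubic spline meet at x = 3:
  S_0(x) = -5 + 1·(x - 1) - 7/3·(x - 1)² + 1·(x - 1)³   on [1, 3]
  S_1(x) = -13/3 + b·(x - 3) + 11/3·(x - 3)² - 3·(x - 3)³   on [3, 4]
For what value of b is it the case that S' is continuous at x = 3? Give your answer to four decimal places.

3.6667

S_0'(x) = 1 - 14/3·(x - 1) + 3·(x - 1)², so S_0'(3) = 11/3. On the right, S_1'(3) = b, so b = 11/3.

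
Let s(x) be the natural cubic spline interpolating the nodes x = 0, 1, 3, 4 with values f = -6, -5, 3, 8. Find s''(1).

3

Let m_i = s''(x_i). Step sizes h_i = 1, 2, 1; slopes of the chords Δ_i = (y_(i+1) - y_i)/h_i = 1, 4, 5.
  1·m_0 + 6·m_1 + 2·m_2 = 6(Δ_1 - Δ_0) = 18
  2·m_1 + 6·m_2 + 1·m_3 = 6(Δ_2 - Δ_1) = 6
Natural end conditions: m_0 = m_3 = 0.
Hence m_0 = 0, m_1 = 3, m_2 = 0, m_3 = 0.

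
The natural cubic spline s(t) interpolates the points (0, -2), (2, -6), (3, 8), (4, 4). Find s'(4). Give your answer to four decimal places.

-9.3913

With m_i denoting the second derivative at x_i, h_i = 2, 1, 1, and Δ_i = (y_(i+1) − y_i)/h_i = -2, 14, -4:
  2·m_0 + 6·m_1 + 1·m_2 = 6(Δ_1 - Δ_0) = 96
  1·m_1 + 4·m_2 + 1·m_3 = 6(Δ_2 - Δ_1) = -108
Natural end conditions: m_0 = m_3 = 0.
Solving the tridiagonal system: m_0 = 0, m_1 = 492/23, m_2 = -744/23, m_3 = 0.
On [3, 4], s'(t) = b_2 + 2c_2·(t - 3) + 3d_2·(t - 3)² with b_2 = Δ_2 - h_2(2m_2 + m_3)/6 = 156/23, c_2 = m_2/2 = -372/23, d_2 = (m_3 - m_2)/(6h_2) = 124/23. So s'(4) = -216/23.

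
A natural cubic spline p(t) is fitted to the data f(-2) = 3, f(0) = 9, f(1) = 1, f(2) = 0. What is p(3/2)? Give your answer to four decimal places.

-0.3641

Let σ_i = p''(x_i). Step sizes h_i = 2, 1, 1; slopes of the chords Δ_i = (y_(i+1) - y_i)/h_i = 3, -8, -1.
  2·σ_0 + 6·σ_1 + 1·σ_2 = 6(Δ_1 - Δ_0) = -66
  1·σ_1 + 4·σ_2 + 1·σ_3 = 6(Δ_2 - Δ_1) = 42
Natural end conditions: σ_0 = σ_3 = 0.
Forward elimination and back-substitution give σ_0 = 0, σ_1 = -306/23, σ_2 = 318/23, σ_3 = 0.
On [1, 2], p(t) = 1 - 129/23·(t - 1) + 159/23·(t - 1)² - 53/23·(t - 1)³.
With (t - 1) = 1/2: p(3/2) = -67/184.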